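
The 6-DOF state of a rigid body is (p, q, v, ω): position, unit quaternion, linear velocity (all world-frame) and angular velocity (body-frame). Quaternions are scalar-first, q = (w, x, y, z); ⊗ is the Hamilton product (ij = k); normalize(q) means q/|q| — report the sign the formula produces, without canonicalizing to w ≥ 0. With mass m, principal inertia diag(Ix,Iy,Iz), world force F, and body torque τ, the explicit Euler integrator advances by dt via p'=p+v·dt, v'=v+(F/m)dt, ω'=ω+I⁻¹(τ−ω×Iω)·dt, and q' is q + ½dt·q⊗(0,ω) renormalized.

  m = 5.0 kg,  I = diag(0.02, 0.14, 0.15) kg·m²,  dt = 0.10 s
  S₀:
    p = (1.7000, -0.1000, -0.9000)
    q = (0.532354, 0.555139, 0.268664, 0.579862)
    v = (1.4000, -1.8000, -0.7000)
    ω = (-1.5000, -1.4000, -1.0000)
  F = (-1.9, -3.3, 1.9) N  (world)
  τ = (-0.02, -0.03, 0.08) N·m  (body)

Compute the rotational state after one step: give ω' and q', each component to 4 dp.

gyro term ω×Iω = (0.0140, -0.1950, 0.2520)
angular accel α = (-1.7000, 1.1786, -1.1467)
ω' = ω + α·dt = (-1.6700, -1.2821, -1.1147)
q⊗(0,ω) = (1.7887001, -0.2553882, -1.0599496, -0.9065526)
q + ½dt·q⊗(0,ω), renormalized = (0.6178, 0.5389, 0.2143, 0.5311)

ω' = (-1.6700, -1.2821, -1.1147)
q' = (0.6178, 0.5389, 0.2143, 0.5311)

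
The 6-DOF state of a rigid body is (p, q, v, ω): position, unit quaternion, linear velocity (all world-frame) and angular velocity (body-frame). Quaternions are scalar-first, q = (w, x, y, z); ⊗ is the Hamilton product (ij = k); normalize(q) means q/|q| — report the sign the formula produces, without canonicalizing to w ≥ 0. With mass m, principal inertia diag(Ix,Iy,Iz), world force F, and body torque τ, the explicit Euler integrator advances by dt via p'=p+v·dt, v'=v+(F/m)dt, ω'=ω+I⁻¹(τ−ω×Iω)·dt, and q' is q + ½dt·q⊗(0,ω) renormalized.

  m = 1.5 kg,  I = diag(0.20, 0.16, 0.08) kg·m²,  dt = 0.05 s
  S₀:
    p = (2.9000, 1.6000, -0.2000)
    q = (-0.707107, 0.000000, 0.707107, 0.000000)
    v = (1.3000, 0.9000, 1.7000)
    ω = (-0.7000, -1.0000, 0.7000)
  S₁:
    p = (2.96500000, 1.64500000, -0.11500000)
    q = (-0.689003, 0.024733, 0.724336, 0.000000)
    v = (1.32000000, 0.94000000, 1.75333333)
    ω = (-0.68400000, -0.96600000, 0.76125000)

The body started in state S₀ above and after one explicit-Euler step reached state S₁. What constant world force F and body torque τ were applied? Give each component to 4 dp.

F = (0.6000, 1.2000, 1.6000)
τ = (0.1200, 0.0500, 0.0700)

Δv = v₁−v₀ = (0.02000000, 0.04000000, 0.05333333)
applied force F = (0.6000, 1.2000, 1.6000)
ω₁ − ω₀ = (0.01600000, 0.03400000, 0.06125000)
precession coupling = (0.0560, -0.0588, -0.0280)
τ = I·(Δω/dt) + ω₀×(Iω₀) = (0.1200, 0.0500, 0.0700)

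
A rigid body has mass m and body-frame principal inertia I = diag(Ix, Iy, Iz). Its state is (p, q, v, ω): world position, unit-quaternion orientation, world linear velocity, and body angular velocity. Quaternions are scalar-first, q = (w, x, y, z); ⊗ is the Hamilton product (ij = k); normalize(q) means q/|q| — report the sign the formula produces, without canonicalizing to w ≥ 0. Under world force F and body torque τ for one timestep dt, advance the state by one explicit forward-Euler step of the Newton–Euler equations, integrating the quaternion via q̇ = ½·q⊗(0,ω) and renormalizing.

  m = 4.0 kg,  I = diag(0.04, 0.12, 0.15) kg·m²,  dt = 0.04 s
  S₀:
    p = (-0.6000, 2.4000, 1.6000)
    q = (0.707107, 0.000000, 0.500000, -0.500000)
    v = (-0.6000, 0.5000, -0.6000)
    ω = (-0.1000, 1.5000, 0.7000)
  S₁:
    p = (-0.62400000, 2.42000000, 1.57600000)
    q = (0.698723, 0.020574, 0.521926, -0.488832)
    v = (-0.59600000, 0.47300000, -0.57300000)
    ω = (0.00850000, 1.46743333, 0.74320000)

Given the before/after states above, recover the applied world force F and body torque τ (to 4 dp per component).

F = (0.4000, -2.7000, 2.7000)
τ = (0.1400, -0.0900, 0.1500)

Δv = v₁−v₀ = (0.00400000, -0.02700000, 0.02700000)
F = m·Δv/dt = (0.4000, -2.7000, 2.7000)
ω₁ − ω₀ = (0.10850000, -0.03256667, 0.04320000)
ω₀×(Iω₀) = (0.0315, 0.0077, -0.0120)
τ = I·(Δω/dt) + ω₀×(Iω₀) = (0.1400, -0.0900, 0.1500)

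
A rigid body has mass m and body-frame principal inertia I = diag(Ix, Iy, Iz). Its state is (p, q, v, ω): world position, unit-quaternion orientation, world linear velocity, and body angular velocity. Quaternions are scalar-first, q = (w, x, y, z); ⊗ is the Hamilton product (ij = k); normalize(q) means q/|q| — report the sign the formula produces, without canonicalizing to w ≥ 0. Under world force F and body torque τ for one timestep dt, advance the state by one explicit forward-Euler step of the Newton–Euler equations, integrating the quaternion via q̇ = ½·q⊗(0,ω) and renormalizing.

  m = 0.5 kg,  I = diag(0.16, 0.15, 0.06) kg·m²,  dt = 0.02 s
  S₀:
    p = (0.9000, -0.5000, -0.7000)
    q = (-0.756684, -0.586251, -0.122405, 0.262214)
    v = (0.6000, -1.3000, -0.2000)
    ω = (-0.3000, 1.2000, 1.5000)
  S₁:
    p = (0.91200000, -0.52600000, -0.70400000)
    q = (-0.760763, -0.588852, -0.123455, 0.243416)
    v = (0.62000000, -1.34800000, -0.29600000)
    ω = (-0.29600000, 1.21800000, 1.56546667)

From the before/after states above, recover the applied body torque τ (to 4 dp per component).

ω₁ − ω₀ = (0.00400000, 0.01800000, 0.06546667)
gyro term ω₀×Iω₀ = (-0.1620, -0.0450, 0.0036)
τ = I·(Δω/dt) + ω₀×(Iω₀) = (-0.1300, 0.0900, 0.2000)

τ = (-0.1300, 0.0900, 0.2000)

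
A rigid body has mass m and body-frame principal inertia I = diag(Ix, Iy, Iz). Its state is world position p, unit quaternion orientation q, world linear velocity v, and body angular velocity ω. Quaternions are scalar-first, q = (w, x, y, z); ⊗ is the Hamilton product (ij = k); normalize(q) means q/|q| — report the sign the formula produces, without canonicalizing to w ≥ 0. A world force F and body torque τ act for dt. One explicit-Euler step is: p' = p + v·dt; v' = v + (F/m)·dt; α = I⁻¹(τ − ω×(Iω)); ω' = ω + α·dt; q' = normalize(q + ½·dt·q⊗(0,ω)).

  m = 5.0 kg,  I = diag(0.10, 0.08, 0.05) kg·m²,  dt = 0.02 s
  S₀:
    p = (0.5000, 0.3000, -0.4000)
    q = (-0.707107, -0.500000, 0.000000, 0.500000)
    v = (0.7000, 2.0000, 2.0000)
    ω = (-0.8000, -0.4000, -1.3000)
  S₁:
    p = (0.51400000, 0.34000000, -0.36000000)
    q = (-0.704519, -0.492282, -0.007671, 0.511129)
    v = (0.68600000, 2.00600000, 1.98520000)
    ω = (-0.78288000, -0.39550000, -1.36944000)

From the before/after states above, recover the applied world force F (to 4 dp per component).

velocity change Δv = (-0.01400000, 0.00600000, -0.01480000)
F = m·Δv/dt = (-3.5000, 1.5000, -3.7000)

F = (-3.5000, 1.5000, -3.7000)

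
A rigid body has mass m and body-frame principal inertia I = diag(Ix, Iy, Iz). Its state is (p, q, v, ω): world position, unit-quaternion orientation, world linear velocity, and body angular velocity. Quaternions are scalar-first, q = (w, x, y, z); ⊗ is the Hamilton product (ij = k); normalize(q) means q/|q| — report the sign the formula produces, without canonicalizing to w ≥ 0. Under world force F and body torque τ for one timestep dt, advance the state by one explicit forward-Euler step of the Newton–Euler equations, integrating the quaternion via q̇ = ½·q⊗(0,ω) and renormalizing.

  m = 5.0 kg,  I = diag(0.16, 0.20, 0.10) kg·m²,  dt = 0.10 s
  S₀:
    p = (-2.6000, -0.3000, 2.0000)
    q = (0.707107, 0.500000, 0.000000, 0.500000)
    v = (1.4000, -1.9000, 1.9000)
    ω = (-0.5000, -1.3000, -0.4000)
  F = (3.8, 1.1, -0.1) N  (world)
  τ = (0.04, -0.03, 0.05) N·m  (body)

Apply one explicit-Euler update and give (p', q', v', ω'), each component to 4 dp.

p' = (-2.4600, -0.4900, 2.1900)
q' = (0.7277, 0.5135, -0.0483, 0.4522)
v' = (1.4760, -1.8780, 1.8980)
ω' = (-0.4425, -1.3210, -0.3760)

p + v·dt = (-2.4600, -0.4900, 2.1900)
v' = v + a·dt = (1.4760, -1.8780, 1.8980)
angular accel α = (0.5750, -0.2100, 0.2400)
new body rate ω' = (-0.4425, -1.3210, -0.3760)
Hamilton product q⊗(0,ω) = (0.4500000, 0.2964465, -0.9692391, -0.9328428)
q + ½dt·q⊗(0,ω), renormalized = (0.7277, 0.5135, -0.0483, 0.4522)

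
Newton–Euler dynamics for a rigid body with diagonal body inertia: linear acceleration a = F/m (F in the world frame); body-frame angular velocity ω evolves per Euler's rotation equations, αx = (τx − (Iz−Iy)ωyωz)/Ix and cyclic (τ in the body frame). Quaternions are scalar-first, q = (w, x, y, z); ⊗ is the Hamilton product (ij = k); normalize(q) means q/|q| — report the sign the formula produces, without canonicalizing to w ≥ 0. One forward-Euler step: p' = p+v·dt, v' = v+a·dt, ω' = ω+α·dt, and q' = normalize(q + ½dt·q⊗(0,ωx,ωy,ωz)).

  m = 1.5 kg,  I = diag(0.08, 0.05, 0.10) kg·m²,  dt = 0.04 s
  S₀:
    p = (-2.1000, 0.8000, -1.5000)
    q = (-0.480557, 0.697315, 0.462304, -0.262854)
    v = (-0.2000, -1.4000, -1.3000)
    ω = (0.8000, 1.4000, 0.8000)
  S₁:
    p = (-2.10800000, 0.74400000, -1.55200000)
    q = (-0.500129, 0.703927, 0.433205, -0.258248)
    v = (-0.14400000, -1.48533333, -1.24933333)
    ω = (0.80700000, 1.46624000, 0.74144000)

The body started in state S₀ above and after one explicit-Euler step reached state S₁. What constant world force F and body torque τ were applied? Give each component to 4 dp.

ω₁ − ω₀ = (0.00700000, 0.06624000, -0.05856000)
ω₀×(Iω₀) = (0.0560, -0.0128, -0.0336)
applied torque τ = (0.0700, 0.0700, -0.1800)
Δv = v₁−v₀ = (0.05600000, -0.08533333, 0.05066667)
applied force F = (2.1000, -3.2000, 1.9000)

F = (2.1000, -3.2000, 1.9000)
τ = (0.0700, 0.0700, -0.1800)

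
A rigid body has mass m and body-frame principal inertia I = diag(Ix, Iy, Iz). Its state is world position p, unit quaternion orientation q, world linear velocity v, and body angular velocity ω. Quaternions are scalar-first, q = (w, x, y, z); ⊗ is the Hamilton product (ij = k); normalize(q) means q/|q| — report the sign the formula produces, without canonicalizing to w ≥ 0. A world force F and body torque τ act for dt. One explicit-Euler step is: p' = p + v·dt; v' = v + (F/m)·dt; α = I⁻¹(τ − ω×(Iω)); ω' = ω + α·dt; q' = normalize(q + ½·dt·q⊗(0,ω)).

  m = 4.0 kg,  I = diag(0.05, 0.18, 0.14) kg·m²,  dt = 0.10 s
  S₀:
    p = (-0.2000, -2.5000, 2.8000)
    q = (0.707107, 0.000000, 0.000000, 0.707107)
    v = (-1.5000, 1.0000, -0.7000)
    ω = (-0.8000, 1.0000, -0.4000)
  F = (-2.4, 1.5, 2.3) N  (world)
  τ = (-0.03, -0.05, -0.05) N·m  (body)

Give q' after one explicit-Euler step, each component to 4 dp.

2q̇ = q⊗(0,ω) = (0.2828428, -1.2727926, 0.1414214, -0.2828428)
updated quaternion q' = (0.7196, -0.0635, 0.0071, 0.6914)

q' = (0.7196, -0.0635, 0.0071, 0.6914)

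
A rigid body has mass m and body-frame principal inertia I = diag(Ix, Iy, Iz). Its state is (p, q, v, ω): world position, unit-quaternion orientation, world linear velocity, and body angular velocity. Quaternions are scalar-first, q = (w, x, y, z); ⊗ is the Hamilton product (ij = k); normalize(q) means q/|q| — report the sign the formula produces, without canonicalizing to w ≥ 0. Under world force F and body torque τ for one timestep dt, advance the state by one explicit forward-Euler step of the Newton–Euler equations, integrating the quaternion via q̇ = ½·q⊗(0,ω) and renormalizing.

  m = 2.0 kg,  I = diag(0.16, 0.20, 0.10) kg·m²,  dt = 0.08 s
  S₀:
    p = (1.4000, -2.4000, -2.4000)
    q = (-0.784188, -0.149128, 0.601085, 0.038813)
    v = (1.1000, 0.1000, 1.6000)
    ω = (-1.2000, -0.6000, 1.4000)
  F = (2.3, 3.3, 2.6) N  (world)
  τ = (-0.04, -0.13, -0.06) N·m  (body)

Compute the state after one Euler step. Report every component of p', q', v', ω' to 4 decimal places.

p' = p + v·dt = (1.4880, -2.3920, -2.2720)
v' = v + a·dt = (1.1920, 0.2320, 1.7040)
gyro term ω×Iω = (0.0840, -0.1008, 0.0288)
angular accel α = (-0.7750, -0.1460, -0.8880)
ω' = ω + α·dt = (-1.2620, -0.6117, 1.3290)
q⊗(0,ω) = (0.1273592, 1.8058324, 0.6327164, -0.2870844)
q' = normalize(q + ½dt·q⊗(0,ω)) = (-0.7768, -0.0767, 0.6245, 0.0272)

p' = (1.4880, -2.3920, -2.2720)
q' = (-0.7768, -0.0767, 0.6245, 0.0272)
v' = (1.1920, 0.2320, 1.7040)
ω' = (-1.2620, -0.6117, 1.3290)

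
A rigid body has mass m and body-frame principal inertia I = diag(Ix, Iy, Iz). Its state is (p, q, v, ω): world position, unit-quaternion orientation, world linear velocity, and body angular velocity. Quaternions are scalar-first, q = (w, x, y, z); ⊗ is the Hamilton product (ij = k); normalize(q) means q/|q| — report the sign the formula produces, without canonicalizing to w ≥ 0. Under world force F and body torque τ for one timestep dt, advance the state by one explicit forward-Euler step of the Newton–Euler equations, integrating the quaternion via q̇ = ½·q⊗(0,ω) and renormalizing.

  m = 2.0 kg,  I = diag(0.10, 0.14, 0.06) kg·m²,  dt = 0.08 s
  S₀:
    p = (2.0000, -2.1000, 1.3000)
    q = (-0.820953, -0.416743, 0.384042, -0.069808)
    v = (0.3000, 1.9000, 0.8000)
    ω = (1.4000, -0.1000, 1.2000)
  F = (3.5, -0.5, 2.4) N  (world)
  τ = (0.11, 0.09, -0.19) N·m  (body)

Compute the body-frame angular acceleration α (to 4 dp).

α = (1.0040, 0.1629, -3.0733)

ω×(Iω) gyroscopic = (0.0096, 0.0672, -0.0056)
α = I⁻¹(τ − ω×Iω) = (1.0040, 0.1629, -3.0733)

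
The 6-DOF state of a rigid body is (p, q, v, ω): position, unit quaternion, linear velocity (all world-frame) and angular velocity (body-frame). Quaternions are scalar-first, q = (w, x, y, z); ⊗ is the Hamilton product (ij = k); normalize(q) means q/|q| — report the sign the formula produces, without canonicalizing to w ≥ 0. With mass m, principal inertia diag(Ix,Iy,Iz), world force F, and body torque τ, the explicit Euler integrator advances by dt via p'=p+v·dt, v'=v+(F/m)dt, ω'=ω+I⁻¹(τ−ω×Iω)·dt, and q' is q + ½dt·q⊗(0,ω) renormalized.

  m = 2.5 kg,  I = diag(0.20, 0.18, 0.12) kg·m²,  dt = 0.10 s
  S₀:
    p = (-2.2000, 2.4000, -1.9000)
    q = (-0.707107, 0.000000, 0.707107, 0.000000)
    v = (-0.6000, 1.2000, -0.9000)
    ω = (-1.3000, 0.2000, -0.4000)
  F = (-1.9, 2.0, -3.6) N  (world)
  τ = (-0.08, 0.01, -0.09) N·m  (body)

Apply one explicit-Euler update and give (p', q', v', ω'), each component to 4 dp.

ω×(Iω) gyroscopic = (0.0048, 0.0416, 0.0052)
α = I⁻¹(τ − ω×Iω) = (-0.4240, -0.1756, -0.7933)
new body rate ω' = (-1.3424, 0.1824, -0.4793)
2q̇ = q⊗(0,ω) = (-0.1414214, 0.6363963, -0.1414214, 1.2020819)
q' = normalize(q + ½dt·q⊗(0,ω)) = (-0.7125, 0.0317, 0.6984, 0.0600)
a = F/m = (-0.7600, 0.8000, -1.4400)
p' = p + v·dt = (-2.2600, 2.5200, -1.9900)
new velocity v' = (-0.6760, 1.2800, -1.0440)

p' = (-2.2600, 2.5200, -1.9900)
q' = (-0.7125, 0.0317, 0.6984, 0.0600)
v' = (-0.6760, 1.2800, -1.0440)
ω' = (-1.3424, 0.1824, -0.4793)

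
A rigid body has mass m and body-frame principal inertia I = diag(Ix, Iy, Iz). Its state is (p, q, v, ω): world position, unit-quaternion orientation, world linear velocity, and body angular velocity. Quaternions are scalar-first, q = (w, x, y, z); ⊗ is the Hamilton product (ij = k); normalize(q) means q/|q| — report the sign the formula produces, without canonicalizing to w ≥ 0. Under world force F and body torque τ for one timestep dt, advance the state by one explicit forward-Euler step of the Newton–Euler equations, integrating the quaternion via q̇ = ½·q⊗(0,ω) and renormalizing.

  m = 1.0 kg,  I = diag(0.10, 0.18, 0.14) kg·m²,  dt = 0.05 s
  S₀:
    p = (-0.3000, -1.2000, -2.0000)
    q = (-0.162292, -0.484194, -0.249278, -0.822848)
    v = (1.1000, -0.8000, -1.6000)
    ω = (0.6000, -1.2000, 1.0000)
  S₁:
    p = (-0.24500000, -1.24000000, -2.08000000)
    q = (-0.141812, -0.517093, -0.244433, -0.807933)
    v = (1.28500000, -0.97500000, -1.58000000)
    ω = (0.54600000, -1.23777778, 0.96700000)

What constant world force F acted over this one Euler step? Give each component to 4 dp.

Δv = v₁−v₀ = (0.18500000, -0.17500000, 0.02000000)
applied force F = (3.7000, -3.5000, 0.4000)

F = (3.7000, -3.5000, 0.4000)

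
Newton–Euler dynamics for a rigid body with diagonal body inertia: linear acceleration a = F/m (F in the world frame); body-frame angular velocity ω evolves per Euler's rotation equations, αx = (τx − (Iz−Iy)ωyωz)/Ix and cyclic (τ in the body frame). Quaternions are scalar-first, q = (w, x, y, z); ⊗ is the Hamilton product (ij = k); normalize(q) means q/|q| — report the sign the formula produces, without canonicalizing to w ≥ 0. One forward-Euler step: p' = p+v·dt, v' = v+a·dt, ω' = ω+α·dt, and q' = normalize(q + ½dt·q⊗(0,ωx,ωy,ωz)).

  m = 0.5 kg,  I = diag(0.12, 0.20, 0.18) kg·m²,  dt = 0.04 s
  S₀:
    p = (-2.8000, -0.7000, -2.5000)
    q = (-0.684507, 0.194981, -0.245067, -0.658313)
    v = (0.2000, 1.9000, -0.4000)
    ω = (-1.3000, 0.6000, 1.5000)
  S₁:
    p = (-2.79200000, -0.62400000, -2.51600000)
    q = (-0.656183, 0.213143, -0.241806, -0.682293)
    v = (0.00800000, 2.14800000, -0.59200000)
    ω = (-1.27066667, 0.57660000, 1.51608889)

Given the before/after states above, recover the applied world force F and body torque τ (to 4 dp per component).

F = (-2.4000, 3.1000, -2.4000)
τ = (0.0700, 0.0000, 0.0100)

rate change Δω = (0.02933333, -0.02340000, 0.01608889)
gyro term ω₀×Iω₀ = (-0.0180, 0.1170, -0.0624)
I·α + gyro = (0.0700, 0.0000, 0.0100)
Δv = v₁−v₀ = (-0.19200000, 0.24800000, -0.19200000)
applied force F = (-2.4000, 3.1000, -2.4000)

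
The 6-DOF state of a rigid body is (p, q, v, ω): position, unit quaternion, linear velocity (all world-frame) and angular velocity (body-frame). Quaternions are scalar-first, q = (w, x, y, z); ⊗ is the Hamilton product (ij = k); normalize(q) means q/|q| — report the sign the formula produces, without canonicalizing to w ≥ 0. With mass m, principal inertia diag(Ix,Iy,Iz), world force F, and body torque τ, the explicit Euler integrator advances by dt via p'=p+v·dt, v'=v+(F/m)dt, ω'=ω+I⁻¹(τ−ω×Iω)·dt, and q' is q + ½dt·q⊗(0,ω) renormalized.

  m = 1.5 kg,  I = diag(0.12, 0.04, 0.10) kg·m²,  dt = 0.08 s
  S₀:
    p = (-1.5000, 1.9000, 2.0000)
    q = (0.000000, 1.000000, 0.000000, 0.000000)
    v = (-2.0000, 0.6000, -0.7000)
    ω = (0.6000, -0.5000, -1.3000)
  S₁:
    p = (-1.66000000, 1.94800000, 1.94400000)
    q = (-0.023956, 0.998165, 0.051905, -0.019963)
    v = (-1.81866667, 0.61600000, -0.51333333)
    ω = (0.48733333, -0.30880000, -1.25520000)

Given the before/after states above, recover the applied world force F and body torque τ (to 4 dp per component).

rate change Δω = (-0.11266667, 0.19120000, 0.04480000)
applied torque τ = (-0.1300, 0.0800, 0.0800)
Δv = v₁−v₀ = (0.18133333, 0.01600000, 0.18666667)
F = m·Δv/dt = (3.4000, 0.3000, 3.5000)

F = (3.4000, 0.3000, 3.5000)
τ = (-0.1300, 0.0800, 0.0800)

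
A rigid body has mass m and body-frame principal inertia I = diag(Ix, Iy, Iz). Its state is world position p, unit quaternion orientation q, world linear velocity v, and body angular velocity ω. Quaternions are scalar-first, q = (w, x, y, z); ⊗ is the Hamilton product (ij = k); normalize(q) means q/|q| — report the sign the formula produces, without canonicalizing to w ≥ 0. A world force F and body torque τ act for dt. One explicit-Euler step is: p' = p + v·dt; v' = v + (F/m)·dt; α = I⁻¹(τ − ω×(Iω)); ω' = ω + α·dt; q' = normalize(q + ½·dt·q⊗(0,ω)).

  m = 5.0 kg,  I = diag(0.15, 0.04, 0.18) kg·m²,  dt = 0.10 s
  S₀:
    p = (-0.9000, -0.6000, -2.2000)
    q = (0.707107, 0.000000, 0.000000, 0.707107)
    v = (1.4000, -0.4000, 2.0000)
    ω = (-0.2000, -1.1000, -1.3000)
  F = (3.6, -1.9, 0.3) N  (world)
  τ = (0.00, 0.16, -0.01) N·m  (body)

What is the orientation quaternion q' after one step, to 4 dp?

q' = (0.7503, 0.0317, -0.0458, 0.6587)

2q̇ = q⊗(0,ω) = (0.9192391, 0.6363963, -0.9192391, -0.9192391)
updated quaternion q' = (0.7503, 0.0317, -0.0458, 0.6587)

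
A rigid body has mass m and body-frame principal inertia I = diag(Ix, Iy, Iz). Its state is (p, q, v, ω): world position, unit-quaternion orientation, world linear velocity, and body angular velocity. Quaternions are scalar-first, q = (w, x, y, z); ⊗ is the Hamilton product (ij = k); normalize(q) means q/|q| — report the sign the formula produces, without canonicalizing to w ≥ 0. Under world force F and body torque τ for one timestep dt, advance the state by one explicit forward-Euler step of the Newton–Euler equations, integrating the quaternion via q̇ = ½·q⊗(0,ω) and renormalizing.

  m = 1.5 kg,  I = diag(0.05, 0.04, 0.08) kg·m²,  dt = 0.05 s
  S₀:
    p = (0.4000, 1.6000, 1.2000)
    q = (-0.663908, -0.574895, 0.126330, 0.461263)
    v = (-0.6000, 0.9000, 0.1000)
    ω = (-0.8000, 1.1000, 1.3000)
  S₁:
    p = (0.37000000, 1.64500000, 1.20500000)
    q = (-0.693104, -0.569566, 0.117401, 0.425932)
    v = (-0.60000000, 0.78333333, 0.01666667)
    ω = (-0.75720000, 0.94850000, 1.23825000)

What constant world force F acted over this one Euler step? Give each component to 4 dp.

velocity change Δv = (0.00000000, -0.11666667, -0.08333333)
F = m·Δv/dt = (0.0000, -3.5000, -2.5000)

F = (0.0000, -3.5000, -2.5000)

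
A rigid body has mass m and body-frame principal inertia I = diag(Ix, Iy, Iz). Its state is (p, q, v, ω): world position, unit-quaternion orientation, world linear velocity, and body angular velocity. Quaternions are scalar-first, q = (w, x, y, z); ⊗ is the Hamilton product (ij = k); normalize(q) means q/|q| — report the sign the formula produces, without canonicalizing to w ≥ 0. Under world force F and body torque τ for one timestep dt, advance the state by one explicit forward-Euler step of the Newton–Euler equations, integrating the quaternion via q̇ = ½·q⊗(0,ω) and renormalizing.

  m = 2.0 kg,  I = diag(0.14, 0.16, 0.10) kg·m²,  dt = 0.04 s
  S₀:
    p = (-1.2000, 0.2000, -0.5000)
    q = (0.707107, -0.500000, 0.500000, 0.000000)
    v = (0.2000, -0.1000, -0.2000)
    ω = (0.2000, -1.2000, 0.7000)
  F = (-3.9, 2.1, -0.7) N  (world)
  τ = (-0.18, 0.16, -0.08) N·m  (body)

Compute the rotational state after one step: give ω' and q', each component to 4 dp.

ω×(Iω) gyroscopic = (0.0504, 0.0056, -0.0048)
angular accel α = (-1.6457, 0.9650, -0.7520)
ω' = ω + α·dt = (0.1342, -1.1614, 0.6699)
Hamilton product q⊗(0,ω) = (0.7000000, 0.4914214, -0.4985284, 0.9949749)
q' = normalize(q + ½dt·q⊗(0,ω)) = (0.7208, -0.4900, 0.4898, 0.0199)

ω' = (0.1342, -1.1614, 0.6699)
q' = (0.7208, -0.4900, 0.4898, 0.0199)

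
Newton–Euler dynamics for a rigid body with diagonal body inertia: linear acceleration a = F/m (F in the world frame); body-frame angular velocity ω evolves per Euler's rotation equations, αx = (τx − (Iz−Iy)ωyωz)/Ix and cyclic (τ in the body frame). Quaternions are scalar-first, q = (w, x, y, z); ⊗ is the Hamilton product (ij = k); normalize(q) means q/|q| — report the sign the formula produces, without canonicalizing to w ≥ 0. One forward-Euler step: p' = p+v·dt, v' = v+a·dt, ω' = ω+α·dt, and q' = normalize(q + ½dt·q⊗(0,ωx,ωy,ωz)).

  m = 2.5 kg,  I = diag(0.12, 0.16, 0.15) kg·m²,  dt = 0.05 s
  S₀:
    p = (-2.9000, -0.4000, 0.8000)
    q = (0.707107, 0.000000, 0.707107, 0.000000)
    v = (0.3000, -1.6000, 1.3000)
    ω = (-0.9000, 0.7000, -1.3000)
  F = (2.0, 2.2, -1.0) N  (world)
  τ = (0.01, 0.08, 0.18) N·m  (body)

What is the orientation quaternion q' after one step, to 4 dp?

Hamilton product q⊗(0,ω) = (-0.4949749, -1.5556354, 0.4949749, -0.2828428)
q' = normalize(q + ½dt·q⊗(0,ω)) = (0.6941, -0.0389, 0.7188, -0.0071)

q' = (0.6941, -0.0389, 0.7188, -0.0071)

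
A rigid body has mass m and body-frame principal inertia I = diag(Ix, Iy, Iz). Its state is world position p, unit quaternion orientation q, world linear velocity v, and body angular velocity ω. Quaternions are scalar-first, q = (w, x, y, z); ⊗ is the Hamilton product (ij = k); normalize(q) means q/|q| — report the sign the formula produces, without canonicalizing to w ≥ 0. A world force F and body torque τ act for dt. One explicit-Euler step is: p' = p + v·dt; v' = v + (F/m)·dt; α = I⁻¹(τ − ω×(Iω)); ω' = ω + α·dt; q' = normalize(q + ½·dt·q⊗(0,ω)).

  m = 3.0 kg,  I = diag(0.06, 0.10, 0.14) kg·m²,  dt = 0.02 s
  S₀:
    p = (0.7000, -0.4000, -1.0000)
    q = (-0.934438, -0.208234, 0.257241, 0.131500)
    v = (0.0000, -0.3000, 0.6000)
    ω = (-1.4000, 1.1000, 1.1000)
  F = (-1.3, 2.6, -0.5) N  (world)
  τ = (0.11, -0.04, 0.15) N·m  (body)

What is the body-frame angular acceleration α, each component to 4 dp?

gyro term ω×Iω = (0.0484, 0.1232, -0.0616)
(τ − ω×Iω)/I = (1.0267, -1.6320, 1.5114)

α = (1.0267, -1.6320, 1.5114)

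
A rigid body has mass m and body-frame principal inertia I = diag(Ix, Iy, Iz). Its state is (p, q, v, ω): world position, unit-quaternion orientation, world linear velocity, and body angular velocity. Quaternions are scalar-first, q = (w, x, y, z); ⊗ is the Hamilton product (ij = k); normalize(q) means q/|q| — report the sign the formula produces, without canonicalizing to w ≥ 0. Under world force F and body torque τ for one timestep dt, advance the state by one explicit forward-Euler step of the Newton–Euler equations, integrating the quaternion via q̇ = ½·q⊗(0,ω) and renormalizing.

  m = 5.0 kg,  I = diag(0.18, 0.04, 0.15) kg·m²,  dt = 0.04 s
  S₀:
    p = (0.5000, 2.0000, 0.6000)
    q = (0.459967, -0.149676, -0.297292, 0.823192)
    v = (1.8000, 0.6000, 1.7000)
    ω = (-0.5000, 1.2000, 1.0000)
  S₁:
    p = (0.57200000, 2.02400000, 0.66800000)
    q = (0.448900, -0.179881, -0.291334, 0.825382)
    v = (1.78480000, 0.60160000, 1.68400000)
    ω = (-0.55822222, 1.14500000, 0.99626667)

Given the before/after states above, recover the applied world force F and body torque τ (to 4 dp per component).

F = (-1.9000, 0.2000, -2.0000)
τ = (-0.1300, -0.0700, 0.0700)

v₁ − v₀ = (-0.01520000, 0.00160000, -0.01600000)
F = m·Δv/dt = (-1.9000, 0.2000, -2.0000)
rate change Δω = (-0.05822222, -0.05500000, -0.00373333)
precession coupling = (0.1320, -0.0150, 0.0840)
I·α + gyro = (-0.1300, -0.0700, 0.0700)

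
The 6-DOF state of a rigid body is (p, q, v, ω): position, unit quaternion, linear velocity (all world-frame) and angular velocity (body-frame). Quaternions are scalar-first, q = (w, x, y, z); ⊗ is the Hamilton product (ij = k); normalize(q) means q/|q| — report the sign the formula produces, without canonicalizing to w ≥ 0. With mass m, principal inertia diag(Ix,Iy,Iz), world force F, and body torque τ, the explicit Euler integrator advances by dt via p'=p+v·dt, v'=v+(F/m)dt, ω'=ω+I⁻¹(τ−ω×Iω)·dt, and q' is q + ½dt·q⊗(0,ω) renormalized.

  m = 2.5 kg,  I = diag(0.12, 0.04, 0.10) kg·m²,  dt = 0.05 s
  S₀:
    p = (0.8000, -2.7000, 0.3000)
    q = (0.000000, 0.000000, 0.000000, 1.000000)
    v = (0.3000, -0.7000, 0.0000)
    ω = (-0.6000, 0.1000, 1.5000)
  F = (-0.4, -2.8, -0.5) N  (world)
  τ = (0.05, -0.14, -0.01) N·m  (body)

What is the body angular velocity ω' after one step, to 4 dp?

(τ − ω×Iω)/I = (0.3417, -3.0500, -0.1480)
ω' = ω + α·dt = (-0.5829, -0.0525, 1.4926)

ω' = (-0.5829, -0.0525, 1.4926)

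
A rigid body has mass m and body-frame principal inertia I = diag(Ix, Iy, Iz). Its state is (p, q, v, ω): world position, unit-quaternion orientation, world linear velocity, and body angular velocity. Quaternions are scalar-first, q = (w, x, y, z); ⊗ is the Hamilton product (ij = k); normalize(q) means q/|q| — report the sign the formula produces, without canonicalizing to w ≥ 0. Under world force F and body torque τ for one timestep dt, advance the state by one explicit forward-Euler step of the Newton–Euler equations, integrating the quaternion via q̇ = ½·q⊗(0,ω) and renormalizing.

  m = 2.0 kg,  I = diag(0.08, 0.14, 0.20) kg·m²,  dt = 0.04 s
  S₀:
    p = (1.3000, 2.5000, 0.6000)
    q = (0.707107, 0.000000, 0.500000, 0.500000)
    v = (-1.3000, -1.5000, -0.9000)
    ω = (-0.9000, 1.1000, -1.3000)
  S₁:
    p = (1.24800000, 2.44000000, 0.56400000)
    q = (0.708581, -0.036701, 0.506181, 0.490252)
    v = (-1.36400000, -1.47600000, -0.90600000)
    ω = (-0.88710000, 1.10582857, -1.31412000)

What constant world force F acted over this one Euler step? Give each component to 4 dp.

velocity change Δv = (-0.06400000, 0.02400000, -0.00600000)
applied force F = (-3.2000, 1.2000, -0.3000)

F = (-3.2000, 1.2000, -0.3000)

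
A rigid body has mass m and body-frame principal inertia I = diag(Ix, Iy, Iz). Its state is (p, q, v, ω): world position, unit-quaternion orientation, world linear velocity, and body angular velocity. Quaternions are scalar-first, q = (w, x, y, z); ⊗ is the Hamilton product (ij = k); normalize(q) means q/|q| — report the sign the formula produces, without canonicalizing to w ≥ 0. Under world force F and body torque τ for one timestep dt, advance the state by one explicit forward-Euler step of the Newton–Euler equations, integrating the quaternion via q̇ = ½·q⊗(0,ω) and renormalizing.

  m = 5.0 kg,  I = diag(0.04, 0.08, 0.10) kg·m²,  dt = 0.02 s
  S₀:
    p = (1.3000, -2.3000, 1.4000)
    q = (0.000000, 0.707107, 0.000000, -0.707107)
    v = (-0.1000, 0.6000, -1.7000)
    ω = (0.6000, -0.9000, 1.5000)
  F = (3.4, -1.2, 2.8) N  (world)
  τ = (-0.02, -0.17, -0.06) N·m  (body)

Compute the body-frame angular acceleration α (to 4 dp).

gyro term ω×Iω = (-0.0270, -0.0540, -0.0216)
α = I⁻¹(τ − ω×Iω) = (0.1750, -1.4500, -0.3840)

α = (0.1750, -1.4500, -0.3840)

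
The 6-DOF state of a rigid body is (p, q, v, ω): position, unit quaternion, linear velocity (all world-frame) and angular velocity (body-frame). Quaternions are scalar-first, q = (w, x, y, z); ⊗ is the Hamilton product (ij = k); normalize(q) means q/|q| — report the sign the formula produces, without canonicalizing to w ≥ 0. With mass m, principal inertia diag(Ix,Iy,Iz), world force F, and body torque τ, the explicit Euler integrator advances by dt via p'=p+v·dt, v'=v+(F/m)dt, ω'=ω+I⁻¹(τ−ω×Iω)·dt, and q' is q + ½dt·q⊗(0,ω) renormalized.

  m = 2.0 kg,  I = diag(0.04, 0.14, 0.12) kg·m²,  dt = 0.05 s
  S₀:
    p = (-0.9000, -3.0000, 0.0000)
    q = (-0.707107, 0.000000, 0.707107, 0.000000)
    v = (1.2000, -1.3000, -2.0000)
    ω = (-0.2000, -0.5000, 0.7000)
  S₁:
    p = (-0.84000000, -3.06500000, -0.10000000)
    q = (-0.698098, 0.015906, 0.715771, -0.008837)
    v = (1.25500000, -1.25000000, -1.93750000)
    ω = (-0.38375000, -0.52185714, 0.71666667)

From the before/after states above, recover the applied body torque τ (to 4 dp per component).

τ = (-0.1400, -0.0500, 0.0500)

rate change Δω = (-0.18375000, -0.02185714, 0.01666667)
I·α + gyro = (-0.1400, -0.0500, 0.0500)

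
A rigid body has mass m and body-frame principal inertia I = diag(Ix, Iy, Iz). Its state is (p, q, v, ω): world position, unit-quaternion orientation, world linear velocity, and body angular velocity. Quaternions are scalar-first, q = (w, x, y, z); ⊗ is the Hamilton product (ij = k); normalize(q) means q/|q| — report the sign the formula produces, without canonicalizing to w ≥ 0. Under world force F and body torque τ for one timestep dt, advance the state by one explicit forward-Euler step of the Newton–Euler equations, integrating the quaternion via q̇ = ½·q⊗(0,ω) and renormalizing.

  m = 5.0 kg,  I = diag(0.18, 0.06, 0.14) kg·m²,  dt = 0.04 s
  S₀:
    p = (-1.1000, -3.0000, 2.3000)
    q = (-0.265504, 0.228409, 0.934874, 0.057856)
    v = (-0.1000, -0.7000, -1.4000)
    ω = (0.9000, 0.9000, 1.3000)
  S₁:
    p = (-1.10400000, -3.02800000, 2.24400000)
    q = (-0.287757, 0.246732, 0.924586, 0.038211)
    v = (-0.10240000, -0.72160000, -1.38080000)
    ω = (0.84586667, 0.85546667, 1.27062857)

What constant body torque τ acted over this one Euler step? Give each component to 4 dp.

ω₁ − ω₀ = (-0.05413333, -0.04453333, -0.02937143)
gyro term ω₀×Iω₀ = (0.0936, 0.0468, -0.0972)
applied torque τ = (-0.1500, -0.0200, -0.2000)

τ = (-0.1500, -0.0200, -0.2000)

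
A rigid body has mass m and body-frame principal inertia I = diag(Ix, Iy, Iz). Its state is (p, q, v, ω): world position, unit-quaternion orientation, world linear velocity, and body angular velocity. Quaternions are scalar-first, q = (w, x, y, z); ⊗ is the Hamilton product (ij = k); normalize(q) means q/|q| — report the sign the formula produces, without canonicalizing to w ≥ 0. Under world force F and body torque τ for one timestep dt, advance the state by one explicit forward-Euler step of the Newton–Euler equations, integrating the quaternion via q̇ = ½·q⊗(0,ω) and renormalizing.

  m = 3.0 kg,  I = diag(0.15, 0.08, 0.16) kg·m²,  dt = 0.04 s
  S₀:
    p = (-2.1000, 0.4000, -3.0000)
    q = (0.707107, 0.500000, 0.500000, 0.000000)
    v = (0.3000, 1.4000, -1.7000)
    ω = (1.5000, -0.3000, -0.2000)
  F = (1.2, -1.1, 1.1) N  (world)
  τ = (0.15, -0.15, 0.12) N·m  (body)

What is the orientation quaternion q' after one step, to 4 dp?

q' = (0.6948, 0.5190, 0.4975, -0.0208)

q⊗(0,ω) = (-0.6000000, 0.9606605, -0.1121321, -1.0414214)
updated quaternion q' = (0.6948, 0.5190, 0.4975, -0.0208)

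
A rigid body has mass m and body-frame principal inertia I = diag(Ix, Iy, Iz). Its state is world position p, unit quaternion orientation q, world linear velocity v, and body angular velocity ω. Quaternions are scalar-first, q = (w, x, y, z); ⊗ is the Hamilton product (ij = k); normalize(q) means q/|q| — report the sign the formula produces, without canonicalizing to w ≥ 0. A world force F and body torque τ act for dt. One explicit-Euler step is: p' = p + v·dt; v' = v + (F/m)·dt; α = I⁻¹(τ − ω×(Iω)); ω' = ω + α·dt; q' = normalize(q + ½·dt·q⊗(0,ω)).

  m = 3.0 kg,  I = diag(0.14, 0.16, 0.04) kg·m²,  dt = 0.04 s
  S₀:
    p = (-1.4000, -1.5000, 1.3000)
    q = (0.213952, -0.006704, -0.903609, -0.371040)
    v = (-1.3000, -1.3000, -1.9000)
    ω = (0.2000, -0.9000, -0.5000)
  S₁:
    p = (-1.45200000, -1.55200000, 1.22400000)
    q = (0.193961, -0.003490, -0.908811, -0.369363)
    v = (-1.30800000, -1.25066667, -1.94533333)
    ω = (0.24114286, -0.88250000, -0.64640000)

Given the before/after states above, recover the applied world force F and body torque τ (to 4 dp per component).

F = (-0.6000, 3.7000, -3.4000)
τ = (0.0900, 0.0600, -0.1500)

Δv = v₁−v₀ = (-0.00800000, 0.04933333, -0.04533333)
m·(v₁−v₀)/dt = (-0.6000, 3.7000, -3.4000)
rate change Δω = (0.04114286, 0.01750000, -0.14640000)
ω₀×(Iω₀) = (-0.0540, -0.0100, -0.0036)
I·α + gyro = (0.0900, 0.0600, -0.1500)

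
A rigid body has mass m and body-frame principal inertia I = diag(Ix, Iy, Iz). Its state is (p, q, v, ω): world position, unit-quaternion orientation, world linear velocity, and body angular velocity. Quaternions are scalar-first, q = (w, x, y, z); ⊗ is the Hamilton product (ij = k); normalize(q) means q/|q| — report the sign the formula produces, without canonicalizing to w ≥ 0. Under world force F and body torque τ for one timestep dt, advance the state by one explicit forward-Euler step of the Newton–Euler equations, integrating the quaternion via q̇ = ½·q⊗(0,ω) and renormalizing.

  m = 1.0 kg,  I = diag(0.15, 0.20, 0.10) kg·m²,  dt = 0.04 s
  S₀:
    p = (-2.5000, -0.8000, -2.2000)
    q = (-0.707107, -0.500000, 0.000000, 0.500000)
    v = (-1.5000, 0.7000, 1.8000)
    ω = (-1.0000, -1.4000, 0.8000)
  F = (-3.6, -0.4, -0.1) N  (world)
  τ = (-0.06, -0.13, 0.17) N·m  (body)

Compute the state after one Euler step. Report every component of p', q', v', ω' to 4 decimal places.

ω×(Iω) gyroscopic = (0.1120, -0.0400, 0.0700)
(τ − ω×Iω)/I = (-1.1467, -0.4500, 1.0000)
new body rate ω' = (-1.0459, -1.4180, 0.8400)
2q̇ = q⊗(0,ω) = (-0.9000000, 1.4071070, 0.8899498, 0.1343144)
updated quaternion q' = (-0.7246, -0.4715, 0.0178, 0.5023)
p + v·dt = (-2.5600, -0.7720, -2.1280)
v' = v + a·dt = (-1.6440, 0.6840, 1.7960)

p' = (-2.5600, -0.7720, -2.1280)
q' = (-0.7246, -0.4715, 0.0178, 0.5023)
v' = (-1.6440, 0.6840, 1.7960)
ω' = (-1.0459, -1.4180, 0.8400)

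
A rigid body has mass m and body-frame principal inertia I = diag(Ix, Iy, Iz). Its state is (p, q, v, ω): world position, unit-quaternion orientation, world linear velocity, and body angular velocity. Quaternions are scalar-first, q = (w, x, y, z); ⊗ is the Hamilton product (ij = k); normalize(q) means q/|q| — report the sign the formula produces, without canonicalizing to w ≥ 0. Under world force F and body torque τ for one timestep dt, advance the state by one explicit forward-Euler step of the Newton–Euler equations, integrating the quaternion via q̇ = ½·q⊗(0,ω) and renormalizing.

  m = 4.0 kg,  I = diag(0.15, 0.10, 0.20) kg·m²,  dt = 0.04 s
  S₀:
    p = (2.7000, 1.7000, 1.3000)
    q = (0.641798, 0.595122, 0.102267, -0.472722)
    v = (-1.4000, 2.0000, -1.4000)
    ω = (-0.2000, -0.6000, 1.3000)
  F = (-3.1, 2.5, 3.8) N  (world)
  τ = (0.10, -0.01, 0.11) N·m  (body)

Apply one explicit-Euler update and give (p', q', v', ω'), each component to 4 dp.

p' = (2.6440, 1.7800, 1.2440)
q' = (0.6574, 0.5893, 0.0809, -0.4626)
v' = (-1.4310, 2.0250, -1.3620)
ω' = (-0.1525, -0.6092, 1.3232)

new position p' = (2.6440, 1.7800, 1.2440)
v + (F/m)dt = (-1.4310, 2.0250, -1.3620)
gyro term ω×Iω = (-0.0780, 0.0130, -0.0060)
α = I⁻¹(τ − ω×Iω) = (1.1867, -0.2300, 0.5800)
ω' = ω + α·dt = (-0.1525, -0.6092, 1.3232)
q⊗(0,ω) = (0.7949232, -0.2790457, -1.0641930, 0.4977176)
q' = normalize(q + ½dt·q⊗(0,ω)) = (0.6574, 0.5893, 0.0809, -0.4626)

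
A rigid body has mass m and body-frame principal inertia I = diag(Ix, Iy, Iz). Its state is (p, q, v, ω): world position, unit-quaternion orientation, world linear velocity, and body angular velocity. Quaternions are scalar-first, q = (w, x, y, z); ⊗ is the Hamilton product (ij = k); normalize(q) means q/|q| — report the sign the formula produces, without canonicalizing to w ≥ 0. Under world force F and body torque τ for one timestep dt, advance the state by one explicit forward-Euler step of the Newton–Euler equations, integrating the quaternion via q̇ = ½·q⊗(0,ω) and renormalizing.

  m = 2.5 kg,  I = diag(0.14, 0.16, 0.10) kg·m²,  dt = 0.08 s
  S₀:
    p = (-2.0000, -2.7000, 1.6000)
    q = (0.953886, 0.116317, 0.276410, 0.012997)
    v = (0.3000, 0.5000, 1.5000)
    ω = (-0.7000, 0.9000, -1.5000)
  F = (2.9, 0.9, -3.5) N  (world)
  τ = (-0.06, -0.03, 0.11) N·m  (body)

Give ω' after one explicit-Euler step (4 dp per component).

ω×(Iω) gyroscopic = (0.0810, 0.0420, -0.0126)
angular accel α = (-1.0071, -0.4500, 1.2260)
new body rate ω' = (-0.7806, 0.8640, -1.4019)

ω' = (-0.7806, 0.8640, -1.4019)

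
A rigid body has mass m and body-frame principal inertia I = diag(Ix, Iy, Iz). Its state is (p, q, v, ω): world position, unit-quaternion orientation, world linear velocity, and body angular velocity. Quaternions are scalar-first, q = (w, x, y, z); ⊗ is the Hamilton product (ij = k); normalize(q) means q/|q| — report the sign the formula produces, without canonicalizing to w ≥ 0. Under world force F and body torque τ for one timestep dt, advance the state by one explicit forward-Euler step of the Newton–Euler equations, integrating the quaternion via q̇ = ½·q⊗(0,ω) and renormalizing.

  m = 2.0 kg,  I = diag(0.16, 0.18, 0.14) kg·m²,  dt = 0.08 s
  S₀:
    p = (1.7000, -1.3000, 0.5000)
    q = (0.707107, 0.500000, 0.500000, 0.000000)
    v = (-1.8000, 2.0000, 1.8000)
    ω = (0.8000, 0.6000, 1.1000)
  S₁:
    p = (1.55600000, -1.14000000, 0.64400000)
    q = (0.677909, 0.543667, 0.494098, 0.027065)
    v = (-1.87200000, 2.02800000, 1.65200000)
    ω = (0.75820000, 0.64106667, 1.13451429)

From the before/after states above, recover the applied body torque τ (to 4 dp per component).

ω₁ − ω₀ = (-0.04180000, 0.04106667, 0.03451429)
ω₀×(Iω₀) = (-0.0264, 0.0176, 0.0096)
applied torque τ = (-0.1100, 0.1100, 0.0700)

τ = (-0.1100, 0.1100, 0.0700)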